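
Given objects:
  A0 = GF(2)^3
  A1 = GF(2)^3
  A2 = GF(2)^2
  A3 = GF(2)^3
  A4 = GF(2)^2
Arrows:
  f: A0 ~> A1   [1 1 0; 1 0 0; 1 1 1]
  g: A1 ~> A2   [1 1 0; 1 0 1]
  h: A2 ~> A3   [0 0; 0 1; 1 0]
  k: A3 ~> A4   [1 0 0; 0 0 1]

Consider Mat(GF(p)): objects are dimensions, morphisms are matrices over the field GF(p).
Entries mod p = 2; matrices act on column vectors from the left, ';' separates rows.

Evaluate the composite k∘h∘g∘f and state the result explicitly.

  e0=(1,0,0) f~>(1,1,1) g~>(0,0) h~>(0,0,0) k~>(0,0)
  e1=(0,1,0) f~>(1,0,1) g~>(1,0) h~>(0,0,1) k~>(0,1)
  e2=(0,0,1) f~>(0,0,1) g~>(0,1) h~>(0,1,0) k~>(0,0)
result: [0 0 0; 0 1 0]

Answer: [0 0 0; 0 1 0]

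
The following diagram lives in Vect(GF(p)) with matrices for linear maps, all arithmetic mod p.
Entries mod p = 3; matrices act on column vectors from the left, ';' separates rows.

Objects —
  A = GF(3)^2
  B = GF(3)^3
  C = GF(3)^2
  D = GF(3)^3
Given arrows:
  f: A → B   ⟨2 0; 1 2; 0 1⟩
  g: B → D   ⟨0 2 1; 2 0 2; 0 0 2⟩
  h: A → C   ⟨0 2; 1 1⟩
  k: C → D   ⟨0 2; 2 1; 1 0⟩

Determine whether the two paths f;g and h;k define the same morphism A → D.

Answer: COMMUTES

Work:
Path 1 = f;g:
  e0=(1,0) f→(2,1,0) g→(2,1,0)
  e1=(0,1) f→(0,2,1) g→(2,2,2)
  composite₁ = ⟨2 2; 1 2; 0 2⟩
Path 2 = h;k:
  e0=(1,0) h→(0,1) k→(2,1,0)
  e1=(0,1) h→(2,1) k→(2,2,2)
  composite₂ = ⟨2 2; 1 2; 0 2⟩
Equal? equal; square commutes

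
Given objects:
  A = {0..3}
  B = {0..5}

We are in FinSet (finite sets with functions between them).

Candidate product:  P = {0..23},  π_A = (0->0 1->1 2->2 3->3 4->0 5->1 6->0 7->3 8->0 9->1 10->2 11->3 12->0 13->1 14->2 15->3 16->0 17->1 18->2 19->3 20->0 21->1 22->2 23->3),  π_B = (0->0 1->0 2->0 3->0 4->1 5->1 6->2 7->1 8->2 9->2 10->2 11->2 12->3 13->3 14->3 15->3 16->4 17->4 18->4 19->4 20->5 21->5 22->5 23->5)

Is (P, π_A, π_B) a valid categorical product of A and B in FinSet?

Answer: NOT A VALID PRODUCT — duplicate pair at indices 8,6

Work:
|A|·|B| = 4·6 = 24;  |P| = 24
Check the pairing map k ↦ (π_A(k), π_B(k)):
  0 -> (0,0)
  1 -> (1,0)
  2 -> (2,0)
  3 -> (3,0)
  4 -> (0,1)
  5 -> (1,1)
  6 -> (0,2)
  7 -> (3,1)
  8 -> (0,2)  ✗ repeats pair of k=6
  9 -> (1,2)
  10 -> (2,2)
  11 -> (3,2)
  12 -> (0,3)
  13 -> (1,3)
  14 -> (2,3)
  15 -> (3,3)
  16 -> (0,4)
  17 -> (1,4)
  18 -> (2,4)
  19 -> (3,4)
  20 -> (0,5)
  21 -> (1,5)
  22 -> (2,5)
  23 -> (3,5)
distinct pairs in image: 23 / 24 needed
  → (0,2) hit at k=6 and k=8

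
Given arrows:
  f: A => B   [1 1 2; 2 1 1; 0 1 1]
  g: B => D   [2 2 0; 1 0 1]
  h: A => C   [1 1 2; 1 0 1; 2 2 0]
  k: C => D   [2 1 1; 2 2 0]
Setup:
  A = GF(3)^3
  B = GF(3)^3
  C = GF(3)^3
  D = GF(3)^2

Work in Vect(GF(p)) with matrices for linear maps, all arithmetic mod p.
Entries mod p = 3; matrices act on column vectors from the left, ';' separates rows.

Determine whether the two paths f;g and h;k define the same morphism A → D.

Path 1 = f;g:
  e0=(1,0,0) f=>(1,2,0) g=>(0,1)
  e1=(0,1,0) f=>(1,1,1) g=>(1,2)
  e2=(0,0,1) f=>(2,1,1) g=>(0,0)
  composite₁ = [0 1 0; 1 2 0]
Path 2 = h;k:
  e0=(1,0,0) h=>(1,1,2) k=>(2,1)
  e1=(0,1,0) h=>(1,0,2) k=>(1,2)
  e2=(0,0,1) h=>(2,1,0) k=>(2,0)
  composite₂ = [2 1 2; 1 2 0]
Equal? NO — does not commute

Answer: DOES NOT COMMUTE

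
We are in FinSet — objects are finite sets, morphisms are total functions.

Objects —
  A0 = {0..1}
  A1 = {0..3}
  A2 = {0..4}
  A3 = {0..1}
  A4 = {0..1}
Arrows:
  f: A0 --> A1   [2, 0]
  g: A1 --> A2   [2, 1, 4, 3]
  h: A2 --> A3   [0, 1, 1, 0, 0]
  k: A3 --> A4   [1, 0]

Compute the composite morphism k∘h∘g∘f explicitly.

  0 f-->2 g-->4 h-->0 k-->1
  1 f-->0 g-->2 h-->1 k-->0
⟦path⟧: [1, 0]

Answer: [1, 0]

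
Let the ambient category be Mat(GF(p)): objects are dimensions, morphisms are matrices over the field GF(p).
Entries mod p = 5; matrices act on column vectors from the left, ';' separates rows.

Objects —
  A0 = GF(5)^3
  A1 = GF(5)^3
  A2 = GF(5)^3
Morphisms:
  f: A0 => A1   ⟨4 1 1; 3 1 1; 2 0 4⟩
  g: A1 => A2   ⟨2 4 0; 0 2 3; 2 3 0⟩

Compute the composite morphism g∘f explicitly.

  e0=[1,0,0] f=>[4,3,2] g=>[0,2,2]
  e1=[0,1,0] f=>[1,1,0] g=>[1,2,0]
  e2=[0,0,1] f=>[1,1,4] g=>[1,4,0]
⟦path⟧: ⟨0 1 1; 2 2 4; 2 0 0⟩

Answer: ⟨0 1 1; 2 2 4; 2 0 0⟩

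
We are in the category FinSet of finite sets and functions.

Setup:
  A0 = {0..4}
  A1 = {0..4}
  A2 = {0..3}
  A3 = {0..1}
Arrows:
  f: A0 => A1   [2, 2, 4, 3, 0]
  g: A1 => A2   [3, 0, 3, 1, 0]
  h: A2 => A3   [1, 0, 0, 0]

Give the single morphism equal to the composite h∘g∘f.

Answer: [0, 0, 1, 0, 0]

Derivation:
  0 f=>2 g=>3 h=>0
  1 f=>2 g=>3 h=>0
  2 f=>4 g=>0 h=>1
  3 f=>3 g=>1 h=>0
  4 f=>0 g=>3 h=>0
⟦path⟧: [0, 0, 1, 0, 0]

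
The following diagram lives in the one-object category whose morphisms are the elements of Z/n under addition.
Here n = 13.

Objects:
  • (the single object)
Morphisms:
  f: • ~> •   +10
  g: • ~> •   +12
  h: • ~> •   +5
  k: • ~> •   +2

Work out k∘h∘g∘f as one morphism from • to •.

Answer: +3

Work:
  0 +10≡10 +12≡9 +5≡1 +2≡3  (mod 13)
result: +3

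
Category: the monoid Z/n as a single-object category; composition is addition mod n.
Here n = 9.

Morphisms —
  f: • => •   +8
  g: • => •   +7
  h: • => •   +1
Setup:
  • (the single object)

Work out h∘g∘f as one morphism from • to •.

Answer: +7

Derivation:
  0 +8≡8 +7≡6 +1≡7  (mod 9)
⟦path⟧: +7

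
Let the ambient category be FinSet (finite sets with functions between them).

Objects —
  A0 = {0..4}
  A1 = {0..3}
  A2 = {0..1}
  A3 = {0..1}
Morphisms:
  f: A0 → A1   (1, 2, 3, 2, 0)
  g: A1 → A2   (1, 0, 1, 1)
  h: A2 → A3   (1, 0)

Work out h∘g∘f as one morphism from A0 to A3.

  0 f→1 g→0 h→1
  1 f→2 g→1 h→0
  2 f→3 g→1 h→0
  3 f→2 g→1 h→0
  4 f→0 g→1 h→0
⟦path⟧: (1, 0, 0, 0, 0)

Answer: (1, 0, 0, 0, 0)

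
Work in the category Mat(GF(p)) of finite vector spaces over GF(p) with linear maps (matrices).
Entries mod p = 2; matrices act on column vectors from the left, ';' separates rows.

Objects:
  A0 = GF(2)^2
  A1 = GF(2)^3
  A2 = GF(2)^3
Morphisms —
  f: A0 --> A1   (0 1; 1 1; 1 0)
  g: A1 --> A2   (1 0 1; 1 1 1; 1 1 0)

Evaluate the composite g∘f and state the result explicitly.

Answer: (1 1; 0 0; 1 0)

Work:
  e0=[1,0] f-->[0,1,1] g-->[1,0,1]
  e1=[0,1] f-->[1,1,0] g-->[1,0,0]
composite: (1 1; 0 0; 1 0)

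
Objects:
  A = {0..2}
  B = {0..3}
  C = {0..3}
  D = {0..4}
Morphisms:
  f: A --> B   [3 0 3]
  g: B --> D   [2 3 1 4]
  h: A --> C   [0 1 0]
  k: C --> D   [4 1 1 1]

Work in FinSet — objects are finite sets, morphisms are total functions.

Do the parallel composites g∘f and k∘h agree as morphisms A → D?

Path 1 = f;g:
  0 f-->3 g-->4
  1 f-->0 g-->2
  2 f-->3 g-->4
  ⟦path⟧₁ = [4 2 4]
Path 2 = h;k:
  0 h-->0 k-->4
  1 h-->1 k-->1
  2 h-->0 k-->4
  ⟦path⟧₂ = [4 1 4]
Equal? distinct morphisms ✗

Answer: DOES NOT COMMUTE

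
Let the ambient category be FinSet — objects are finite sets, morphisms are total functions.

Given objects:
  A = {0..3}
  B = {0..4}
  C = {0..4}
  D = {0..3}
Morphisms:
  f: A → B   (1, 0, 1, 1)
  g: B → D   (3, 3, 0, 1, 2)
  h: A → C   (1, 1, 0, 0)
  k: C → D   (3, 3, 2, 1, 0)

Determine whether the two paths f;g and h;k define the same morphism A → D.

Answer: COMMUTES

Derivation:
1) trace f;g:
  0 f→1 g→3
  1 f→0 g→3
  2 f→1 g→3
  3 f→1 g→3
  result₁ = (3, 3, 3, 3)
2) trace h;k:
  0 h→1 k→3
  1 h→1 k→3
  2 h→0 k→3
  3 h→0 k→3
  result₂ = (3, 3, 3, 3)
Equal? same morphism ✓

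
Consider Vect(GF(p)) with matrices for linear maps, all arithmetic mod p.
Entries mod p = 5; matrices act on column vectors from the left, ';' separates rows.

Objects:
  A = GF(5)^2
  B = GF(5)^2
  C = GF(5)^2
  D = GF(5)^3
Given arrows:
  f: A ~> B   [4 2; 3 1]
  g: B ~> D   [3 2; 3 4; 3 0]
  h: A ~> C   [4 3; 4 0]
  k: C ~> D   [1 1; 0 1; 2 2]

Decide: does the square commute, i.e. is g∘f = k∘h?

Answer: DOES NOT COMMUTE

Derivation:
1) trace f;g:
  e0=⟨1,0⟩ f~>⟨4,3⟩ g~>⟨3,4,2⟩
  e1=⟨0,1⟩ f~>⟨2,1⟩ g~>⟨3,0,1⟩
  result₁ = [3 3; 4 0; 2 1]
2) trace h;k:
  e0=⟨1,0⟩ h~>⟨4,4⟩ k~>⟨3,4,1⟩
  e1=⟨0,1⟩ h~>⟨3,0⟩ k~>⟨3,0,1⟩
  result₂ = [3 3; 4 0; 1 1]
Equal? NO — does not commute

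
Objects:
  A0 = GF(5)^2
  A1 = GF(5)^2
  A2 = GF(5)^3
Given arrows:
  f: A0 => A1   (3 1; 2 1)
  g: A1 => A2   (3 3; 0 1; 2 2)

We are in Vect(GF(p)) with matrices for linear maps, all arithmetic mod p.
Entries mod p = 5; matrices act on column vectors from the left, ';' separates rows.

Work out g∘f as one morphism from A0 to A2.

  e0=⟨1,0⟩ f=>⟨3,2⟩ g=>⟨0,2,0⟩
  e1=⟨0,1⟩ f=>⟨1,1⟩ g=>⟨1,1,4⟩
result: (0 1; 2 1; 0 4)

Answer: (0 1; 2 1; 0 4)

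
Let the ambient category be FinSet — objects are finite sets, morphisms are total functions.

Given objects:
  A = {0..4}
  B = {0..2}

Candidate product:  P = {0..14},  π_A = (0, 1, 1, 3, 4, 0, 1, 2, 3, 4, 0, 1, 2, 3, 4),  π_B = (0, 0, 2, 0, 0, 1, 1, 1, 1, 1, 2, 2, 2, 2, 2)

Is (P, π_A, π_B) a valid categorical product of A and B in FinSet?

Answer: NOT A VALID PRODUCT — duplicate pair at indices 11,2

Derivation:
|A|·|B| = 5·3 = 15;  |P| = 15
Check the pairing map k ↦ (π_A(k), π_B(k)):
  0 : (0,0)
  1 : (1,0)
  2 : (1,2)
  3 : (3,0)
  4 : (4,0)
  5 : (0,1)
  6 : (1,1)
  7 : (2,1)
  8 : (3,1)
  9 : (4,1)
  10 : (0,2)
  11 : (1,2)  ✗ repeats pair of k=2
  12 : (2,2)
  13 : (3,2)
  14 : (4,2)
distinct pairs in image: 14 / 15 needed
  → (1,2) hit at k=2 and k=11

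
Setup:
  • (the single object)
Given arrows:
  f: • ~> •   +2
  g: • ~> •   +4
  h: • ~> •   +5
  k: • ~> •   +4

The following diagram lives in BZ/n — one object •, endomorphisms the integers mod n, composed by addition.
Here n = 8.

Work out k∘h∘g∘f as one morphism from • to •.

  0 +2≡2 +4≡6 +5≡3 +4≡7  (mod 8)
result: +7

Answer: +7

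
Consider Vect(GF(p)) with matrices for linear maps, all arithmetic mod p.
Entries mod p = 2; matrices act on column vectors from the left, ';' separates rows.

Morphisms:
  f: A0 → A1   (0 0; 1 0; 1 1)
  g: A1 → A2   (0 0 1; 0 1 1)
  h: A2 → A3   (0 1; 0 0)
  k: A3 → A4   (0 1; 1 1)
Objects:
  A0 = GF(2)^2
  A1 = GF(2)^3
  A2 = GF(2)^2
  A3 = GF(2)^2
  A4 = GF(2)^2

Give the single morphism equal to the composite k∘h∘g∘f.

  e0=⟨1,0⟩ f→⟨0,1,1⟩ g→⟨1,0⟩ h→⟨0,0⟩ k→⟨0,0⟩
  e1=⟨0,1⟩ f→⟨0,0,1⟩ g→⟨1,1⟩ h→⟨1,0⟩ k→⟨0,1⟩
composite: (0 0; 0 1)

Answer: (0 0; 0 1)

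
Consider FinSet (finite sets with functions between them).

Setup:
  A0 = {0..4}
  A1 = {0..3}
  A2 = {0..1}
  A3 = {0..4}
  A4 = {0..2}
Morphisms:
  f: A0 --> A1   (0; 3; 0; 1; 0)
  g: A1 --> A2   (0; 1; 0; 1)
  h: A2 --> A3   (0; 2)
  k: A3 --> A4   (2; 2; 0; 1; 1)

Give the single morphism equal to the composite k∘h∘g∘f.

Answer: (2; 0; 2; 0; 2)

Derivation:
  0 f-->0 g-->0 h-->0 k-->2
  1 f-->3 g-->1 h-->2 k-->0
  2 f-->0 g-->0 h-->0 k-->2
  3 f-->1 g-->1 h-->2 k-->0
  4 f-->0 g-->0 h-->0 k-->2
⟦path⟧: (2; 0; 2; 0; 2)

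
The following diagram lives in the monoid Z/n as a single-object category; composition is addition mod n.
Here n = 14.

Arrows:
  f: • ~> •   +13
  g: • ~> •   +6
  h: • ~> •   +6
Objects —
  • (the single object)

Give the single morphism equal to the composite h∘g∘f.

  0 +13≡13 +6≡5 +6≡11  (mod 14)
composite: +11

Answer: +11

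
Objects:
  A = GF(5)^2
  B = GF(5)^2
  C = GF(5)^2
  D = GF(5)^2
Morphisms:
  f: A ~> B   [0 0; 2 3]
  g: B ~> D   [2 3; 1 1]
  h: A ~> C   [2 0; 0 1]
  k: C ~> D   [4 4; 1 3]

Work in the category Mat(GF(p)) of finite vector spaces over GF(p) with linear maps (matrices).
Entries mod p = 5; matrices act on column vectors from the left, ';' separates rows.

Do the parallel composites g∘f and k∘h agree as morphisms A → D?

Answer: DOES NOT COMMUTE

Derivation:
1) trace f;g:
  e0=[1,0] f~>[0,2] g~>[1,2]
  e1=[0,1] f~>[0,3] g~>[4,3]
  result₁ = [1 4; 2 3]
2) trace h;k:
  e0=[1,0] h~>[2,0] k~>[3,2]
  e1=[0,1] h~>[0,1] k~>[4,3]
  result₂ = [3 4; 2 3]
Equal? distinct morphisms ✗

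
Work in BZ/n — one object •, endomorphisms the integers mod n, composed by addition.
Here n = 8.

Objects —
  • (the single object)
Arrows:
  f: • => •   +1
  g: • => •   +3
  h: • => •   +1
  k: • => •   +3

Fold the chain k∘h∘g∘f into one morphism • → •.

Answer: +0

Derivation:
  0 +1≡1 +3≡4 +1≡5 +3≡0  (mod 8)
result: +0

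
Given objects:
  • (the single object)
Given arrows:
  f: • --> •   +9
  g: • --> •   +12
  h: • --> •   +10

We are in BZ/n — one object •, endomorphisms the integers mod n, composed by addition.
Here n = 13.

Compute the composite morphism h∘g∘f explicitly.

Answer: +5

Work:
  0 +9≡9 +12≡8 +10≡5  (mod 13)
⟦path⟧: +5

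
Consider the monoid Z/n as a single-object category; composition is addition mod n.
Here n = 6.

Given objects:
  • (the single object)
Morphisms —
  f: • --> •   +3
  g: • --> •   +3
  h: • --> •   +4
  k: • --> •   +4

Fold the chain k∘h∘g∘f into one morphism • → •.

  0 +3≡3 +3≡0 +4≡4 +4≡2  (mod 6)
composite: +2

Answer: +2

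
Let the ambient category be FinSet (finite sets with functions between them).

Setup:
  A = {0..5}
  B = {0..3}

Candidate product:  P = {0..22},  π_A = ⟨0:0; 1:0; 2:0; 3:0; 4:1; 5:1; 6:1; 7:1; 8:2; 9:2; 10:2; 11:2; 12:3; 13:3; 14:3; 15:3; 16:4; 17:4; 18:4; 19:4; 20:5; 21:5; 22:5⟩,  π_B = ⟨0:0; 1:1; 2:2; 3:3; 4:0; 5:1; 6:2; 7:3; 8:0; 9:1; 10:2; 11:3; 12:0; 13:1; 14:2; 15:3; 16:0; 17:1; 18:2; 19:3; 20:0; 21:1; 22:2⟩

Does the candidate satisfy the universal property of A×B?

Answer: NOT A VALID PRODUCT — |P|=23 ≠ |A|·|B|=24

Work:
|A|·|B| = 6·4 = 24;  |P| = 23
  → cardinalities differ; no bijection possible.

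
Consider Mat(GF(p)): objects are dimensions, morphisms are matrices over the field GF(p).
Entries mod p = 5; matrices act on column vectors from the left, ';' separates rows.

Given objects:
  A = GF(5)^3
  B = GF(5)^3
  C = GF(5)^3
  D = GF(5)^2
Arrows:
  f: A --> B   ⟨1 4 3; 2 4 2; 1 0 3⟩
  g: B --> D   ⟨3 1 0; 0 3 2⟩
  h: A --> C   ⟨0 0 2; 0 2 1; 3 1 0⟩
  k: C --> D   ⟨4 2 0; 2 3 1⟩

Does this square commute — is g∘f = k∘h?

1) trace f;g:
  e0=[1,0,0] f-->[1,2,1] g-->[0,3]
  e1=[0,1,0] f-->[4,4,0] g-->[1,2]
  e2=[0,0,1] f-->[3,2,3] g-->[1,2]
  composite₁ = ⟨0 1 1; 3 2 2⟩
2) trace h;k:
  e0=[1,0,0] h-->[0,0,3] k-->[0,3]
  e1=[0,1,0] h-->[0,2,1] k-->[4,2]
  e2=[0,0,1] h-->[2,1,0] k-->[0,2]
  composite₂ = ⟨0 4 0; 3 2 2⟩
Equal? distinct morphisms ✗

Answer: DOES NOT COMMUTE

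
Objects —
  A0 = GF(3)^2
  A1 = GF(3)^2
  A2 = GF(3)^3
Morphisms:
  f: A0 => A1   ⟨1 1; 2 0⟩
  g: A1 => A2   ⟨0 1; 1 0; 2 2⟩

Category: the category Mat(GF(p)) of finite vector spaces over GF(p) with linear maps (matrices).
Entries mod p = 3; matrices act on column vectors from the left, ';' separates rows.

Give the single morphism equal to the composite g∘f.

  e0=⟨1,0⟩ f=>⟨1,2⟩ g=>⟨2,1,0⟩
  e1=⟨0,1⟩ f=>⟨1,0⟩ g=>⟨0,1,2⟩
⟦path⟧: ⟨2 0; 1 1; 0 2⟩

Answer: ⟨2 0; 1 1; 0 2⟩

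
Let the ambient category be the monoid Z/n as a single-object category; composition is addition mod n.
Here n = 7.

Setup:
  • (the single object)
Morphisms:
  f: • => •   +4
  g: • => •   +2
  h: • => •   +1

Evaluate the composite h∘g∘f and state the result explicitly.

  0 +4≡4 +2≡6 +1≡0  (mod 7)
composite: +0

Answer: +0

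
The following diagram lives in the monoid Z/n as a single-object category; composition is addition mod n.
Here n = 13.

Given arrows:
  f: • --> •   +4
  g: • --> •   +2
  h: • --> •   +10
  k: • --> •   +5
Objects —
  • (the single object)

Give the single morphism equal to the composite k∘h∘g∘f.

Answer: +8

Trace:
  0 +4≡4 +2≡6 +10≡3 +5≡8  (mod 13)
⟦path⟧: +8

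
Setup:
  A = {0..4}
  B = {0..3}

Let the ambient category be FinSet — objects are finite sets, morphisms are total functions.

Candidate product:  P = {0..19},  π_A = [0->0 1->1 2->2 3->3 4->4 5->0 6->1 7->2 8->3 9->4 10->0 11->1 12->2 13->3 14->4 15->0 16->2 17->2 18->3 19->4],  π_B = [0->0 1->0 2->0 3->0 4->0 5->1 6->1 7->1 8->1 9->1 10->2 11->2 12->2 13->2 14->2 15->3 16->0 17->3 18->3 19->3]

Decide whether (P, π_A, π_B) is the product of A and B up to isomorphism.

|A|·|B| = 5·4 = 20;  |P| = 20
Check the pairing map k ↦ (π_A(k), π_B(k)):
  0 -> (0,0)
  1 -> (1,0)
  2 -> (2,0)
  3 -> (3,0)
  4 -> (4,0)
  5 -> (0,1)
  6 -> (1,1)
  7 -> (2,1)
  8 -> (3,1)
  9 -> (4,1)
  10 -> (0,2)
  11 -> (1,2)
  12 -> (2,2)
  13 -> (3,2)
  14 -> (4,2)
  15 -> (0,3)
  16 -> (2,0)  ✗ repeats pair of k=2
  17 -> (2,3)
  18 -> (3,3)
  19 -> (4,3)
distinct pairs in image: 19 / 20 needed
  → (2,0) hit at k=2 and k=16

Answer: NOT A VALID PRODUCT — duplicate pair at indices 2,16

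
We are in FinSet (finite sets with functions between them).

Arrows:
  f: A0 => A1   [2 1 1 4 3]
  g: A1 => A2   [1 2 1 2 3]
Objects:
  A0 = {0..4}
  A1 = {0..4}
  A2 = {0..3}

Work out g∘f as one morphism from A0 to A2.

  0 f=>2 g=>1
  1 f=>1 g=>2
  2 f=>1 g=>2
  3 f=>4 g=>3
  4 f=>3 g=>2
⟦path⟧: [1 2 2 3 2]

Answer: [1 2 2 3 2]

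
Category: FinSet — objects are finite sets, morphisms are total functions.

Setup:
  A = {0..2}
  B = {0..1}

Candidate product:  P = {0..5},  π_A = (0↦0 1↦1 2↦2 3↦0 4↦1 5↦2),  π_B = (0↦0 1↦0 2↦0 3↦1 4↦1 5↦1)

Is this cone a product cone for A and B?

Answer: VALID PRODUCT

Work:
|A|·|B| = 3·2 = 6;  |P| = 6
Check the pairing map k ↦ (π_A(k), π_B(k)):
  0 ↦ (0,0)
  1 ↦ (1,0)
  2 ↦ (2,0)
  3 ↦ (0,1)
  4 ↦ (1,1)
  5 ↦ (2,1)
distinct pairs in image: 6 / 6 needed
  → bijection onto A×B; projections well-typed.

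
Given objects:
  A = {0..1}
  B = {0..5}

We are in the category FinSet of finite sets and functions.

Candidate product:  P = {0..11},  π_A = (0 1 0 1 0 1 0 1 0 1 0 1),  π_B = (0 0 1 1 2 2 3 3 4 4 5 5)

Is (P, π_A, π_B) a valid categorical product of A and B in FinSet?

|A|·|B| = 2·6 = 12;  |P| = 12
Check the pairing map k ↦ (π_A(k), π_B(k)):
  0 : (0,0)
  1 : (1,0)
  2 : (0,1)
  3 : (1,1)
  4 : (0,2)
  5 : (1,2)
  6 : (0,3)
  7 : (1,3)
  8 : (0,4)
  9 : (1,4)
  10 : (0,5)
  11 : (1,5)
distinct pairs in image: 12 / 12 needed
  → bijection onto A×B; projections well-typed.

Answer: VALID PRODUCT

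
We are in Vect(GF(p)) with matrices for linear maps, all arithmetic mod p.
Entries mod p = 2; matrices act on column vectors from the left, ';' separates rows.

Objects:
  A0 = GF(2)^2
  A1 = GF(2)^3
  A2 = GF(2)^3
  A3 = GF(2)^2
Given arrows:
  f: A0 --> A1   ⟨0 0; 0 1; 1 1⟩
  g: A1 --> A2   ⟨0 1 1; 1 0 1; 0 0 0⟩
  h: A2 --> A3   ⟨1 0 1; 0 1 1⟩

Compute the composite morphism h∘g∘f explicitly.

  e0=[1,0] f-->[0,0,1] g-->[1,1,0] h-->[1,1]
  e1=[0,1] f-->[0,1,1] g-->[0,1,0] h-->[0,1]
⟦path⟧: ⟨1 0; 1 1⟩

Answer: ⟨1 0; 1 1⟩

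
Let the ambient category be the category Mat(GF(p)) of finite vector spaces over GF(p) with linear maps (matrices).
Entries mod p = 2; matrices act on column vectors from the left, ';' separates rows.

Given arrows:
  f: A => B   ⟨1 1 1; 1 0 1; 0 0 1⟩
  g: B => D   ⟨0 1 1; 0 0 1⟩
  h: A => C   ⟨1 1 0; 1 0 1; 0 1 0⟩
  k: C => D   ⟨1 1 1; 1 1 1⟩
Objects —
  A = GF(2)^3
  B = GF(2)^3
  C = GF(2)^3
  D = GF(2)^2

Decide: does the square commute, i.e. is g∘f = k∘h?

Answer: DOES NOT COMMUTE

Work:
1) trace f;g:
  e0=(1,0,0) f=>(1,1,0) g=>(1,0)
  e1=(0,1,0) f=>(1,0,0) g=>(0,0)
  e2=(0,0,1) f=>(1,1,1) g=>(0,1)
  result₁ = ⟨1 0 0; 0 0 1⟩
2) trace h;k:
  e0=(1,0,0) h=>(1,1,0) k=>(0,0)
  e1=(0,1,0) h=>(1,0,1) k=>(0,0)
  e2=(0,0,1) h=>(0,1,0) k=>(1,1)
  result₂ = ⟨0 0 1; 0 0 1⟩
Equal? differ; not commutative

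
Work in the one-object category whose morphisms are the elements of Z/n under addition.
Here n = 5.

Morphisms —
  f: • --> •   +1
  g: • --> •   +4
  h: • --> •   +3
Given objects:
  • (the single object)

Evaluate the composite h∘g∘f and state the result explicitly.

Answer: +3

Derivation:
  0 +1≡1 +4≡0 +3≡3  (mod 5)
⟦path⟧: +3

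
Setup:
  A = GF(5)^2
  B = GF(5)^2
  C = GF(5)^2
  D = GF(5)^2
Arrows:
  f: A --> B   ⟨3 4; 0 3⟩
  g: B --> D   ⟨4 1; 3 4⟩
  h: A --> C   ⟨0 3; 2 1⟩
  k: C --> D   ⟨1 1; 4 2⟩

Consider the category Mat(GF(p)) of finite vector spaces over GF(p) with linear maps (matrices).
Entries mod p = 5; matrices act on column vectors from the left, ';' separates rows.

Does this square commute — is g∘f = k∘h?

Answer: COMMUTES

Work:
1) trace f;g:
  e0=[1,0] f-->[3,0] g-->[2,4]
  e1=[0,1] f-->[4,3] g-->[4,4]
  ⟦path⟧₁ = ⟨2 4; 4 4⟩
2) trace h;k:
  e0=[1,0] h-->[0,2] k-->[2,4]
  e1=[0,1] h-->[3,1] k-->[4,4]
  ⟦path⟧₂ = ⟨2 4; 4 4⟩
Equal? equal; square commutes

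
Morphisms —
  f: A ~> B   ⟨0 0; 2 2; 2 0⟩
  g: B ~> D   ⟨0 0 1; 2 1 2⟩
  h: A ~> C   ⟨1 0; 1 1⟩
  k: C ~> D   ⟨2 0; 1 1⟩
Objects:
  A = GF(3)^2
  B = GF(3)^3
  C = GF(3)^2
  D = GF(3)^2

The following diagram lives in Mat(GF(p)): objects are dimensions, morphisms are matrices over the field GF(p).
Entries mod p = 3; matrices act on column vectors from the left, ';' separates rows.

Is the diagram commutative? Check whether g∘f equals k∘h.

Path 1 = f;g:
  e0=(1,0) f~>(0,2,2) g~>(2,0)
  e1=(0,1) f~>(0,2,0) g~>(0,2)
  ⟦path⟧₁ = ⟨2 0; 0 2⟩
Path 2 = h;k:
  e0=(1,0) h~>(1,1) k~>(2,2)
  e1=(0,1) h~>(0,1) k~>(0,1)
  ⟦path⟧₂ = ⟨2 0; 2 1⟩
Equal? distinct morphisms ✗

Answer: DOES NOT COMMUTE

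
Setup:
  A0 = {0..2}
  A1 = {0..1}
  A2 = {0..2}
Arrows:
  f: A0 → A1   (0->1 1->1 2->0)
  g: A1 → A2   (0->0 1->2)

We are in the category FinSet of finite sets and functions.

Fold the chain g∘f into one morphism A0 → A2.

  0 f→1 g→2
  1 f→1 g→2
  2 f→0 g→0
⟦path⟧: (0->2 1->2 2->0)

Answer: (0->2 1->2 2->0)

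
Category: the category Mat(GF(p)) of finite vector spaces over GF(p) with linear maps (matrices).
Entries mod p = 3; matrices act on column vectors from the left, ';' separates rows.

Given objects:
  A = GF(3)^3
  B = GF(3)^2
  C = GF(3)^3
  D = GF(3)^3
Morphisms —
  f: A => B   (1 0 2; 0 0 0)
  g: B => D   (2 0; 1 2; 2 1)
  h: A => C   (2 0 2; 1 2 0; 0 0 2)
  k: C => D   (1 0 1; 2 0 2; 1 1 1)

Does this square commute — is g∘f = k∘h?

Answer: DOES NOT COMMUTE

Work:
Path 1 = f;g:
  e0=(1,0,0) f=>(1,0) g=>(2,1,2)
  e1=(0,1,0) f=>(0,0) g=>(0,0,0)
  e2=(0,0,1) f=>(2,0) g=>(1,2,1)
  ⟦path⟧₁ = (2 0 1; 1 0 2; 2 0 1)
Path 2 = h;k:
  e0=(1,0,0) h=>(2,1,0) k=>(2,1,0)
  e1=(0,1,0) h=>(0,2,0) k=>(0,0,2)
  e2=(0,0,1) h=>(2,0,2) k=>(1,2,1)
  ⟦path⟧₂ = (2 0 1; 1 0 2; 0 2 1)
Equal? distinct morphisms ✗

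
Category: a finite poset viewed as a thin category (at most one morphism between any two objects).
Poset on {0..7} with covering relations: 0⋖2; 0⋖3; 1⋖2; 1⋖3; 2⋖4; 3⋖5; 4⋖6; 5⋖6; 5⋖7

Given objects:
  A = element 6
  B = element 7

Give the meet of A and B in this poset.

Answer: A∧B = 5

Trace:
Lower bounds of A=6 and B=7: {0,1,3,5}
  0 ≤ 5
  1 ≤ 5
  3 ≤ 5
  5 ≤ 5
glb = 5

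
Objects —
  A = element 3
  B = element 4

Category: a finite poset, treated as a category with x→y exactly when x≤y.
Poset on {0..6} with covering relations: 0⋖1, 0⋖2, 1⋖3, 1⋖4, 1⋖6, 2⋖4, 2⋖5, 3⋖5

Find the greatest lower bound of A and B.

Answer: A∧B = 1

Trace:
Common predecessors of 3,4: {0,1}
  0 ⊑ 1
  1 ⊑ 1
glb = 1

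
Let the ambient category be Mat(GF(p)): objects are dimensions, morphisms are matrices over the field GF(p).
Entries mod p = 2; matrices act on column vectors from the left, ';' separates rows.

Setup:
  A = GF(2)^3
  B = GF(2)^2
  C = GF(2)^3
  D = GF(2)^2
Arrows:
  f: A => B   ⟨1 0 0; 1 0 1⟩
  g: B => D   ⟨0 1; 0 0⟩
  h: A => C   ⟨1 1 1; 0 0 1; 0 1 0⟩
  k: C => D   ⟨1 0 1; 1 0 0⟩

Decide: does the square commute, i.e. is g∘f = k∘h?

Path 1 = f;g:
  e0=⟨1,0,0⟩ f=>⟨1,1⟩ g=>⟨1,0⟩
  e1=⟨0,1,0⟩ f=>⟨0,0⟩ g=>⟨0,0⟩
  e2=⟨0,0,1⟩ f=>⟨0,1⟩ g=>⟨1,0⟩
  result₁ = ⟨1 0 1; 0 0 0⟩
Path 2 = h;k:
  e0=⟨1,0,0⟩ h=>⟨1,0,0⟩ k=>⟨1,1⟩
  e1=⟨0,1,0⟩ h=>⟨1,0,1⟩ k=>⟨0,1⟩
  e2=⟨0,0,1⟩ h=>⟨1,1,0⟩ k=>⟨1,1⟩
  result₂ = ⟨1 0 1; 1 1 1⟩
Equal? differ; not commutative

Answer: DOES NOT COMMUTE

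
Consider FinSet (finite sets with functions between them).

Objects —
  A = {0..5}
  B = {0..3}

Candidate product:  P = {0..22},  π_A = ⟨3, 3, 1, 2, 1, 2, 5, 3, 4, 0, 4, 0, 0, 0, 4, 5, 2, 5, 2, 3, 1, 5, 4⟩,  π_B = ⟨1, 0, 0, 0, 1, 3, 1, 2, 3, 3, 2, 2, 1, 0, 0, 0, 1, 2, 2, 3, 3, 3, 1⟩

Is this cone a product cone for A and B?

Answer: NOT A VALID PRODUCT — |P|=23 ≠ |A|·|B|=24

Derivation:
|A|·|B| = 6·4 = 24;  |P| = 23
  → cardinalities differ; no bijection possible.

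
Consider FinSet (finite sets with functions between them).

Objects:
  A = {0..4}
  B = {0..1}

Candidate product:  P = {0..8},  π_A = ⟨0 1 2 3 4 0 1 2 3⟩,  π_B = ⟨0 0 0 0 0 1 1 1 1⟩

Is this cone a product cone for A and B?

Answer: NOT A VALID PRODUCT — |P|=9 ≠ |A|·|B|=10

Trace:
|A|·|B| = 5·2 = 10;  |P| = 9
  → cardinalities differ; no bijection possible.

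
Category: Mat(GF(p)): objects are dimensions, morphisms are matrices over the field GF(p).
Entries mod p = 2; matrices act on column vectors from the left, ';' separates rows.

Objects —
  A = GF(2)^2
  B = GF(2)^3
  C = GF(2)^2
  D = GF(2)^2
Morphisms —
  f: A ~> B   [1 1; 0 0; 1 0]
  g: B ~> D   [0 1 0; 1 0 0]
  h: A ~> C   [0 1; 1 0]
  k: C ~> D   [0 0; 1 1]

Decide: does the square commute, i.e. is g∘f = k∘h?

Path 1 = f;g:
  e0=(1,0) f~>(1,0,1) g~>(0,1)
  e1=(0,1) f~>(1,0,0) g~>(0,1)
  composite₁ = [0 0; 1 1]
Path 2 = h;k:
  e0=(1,0) h~>(0,1) k~>(0,1)
  e1=(0,1) h~>(1,0) k~>(0,1)
  composite₂ = [0 0; 1 1]
Equal? same morphism ✓

Answer: COMMUTES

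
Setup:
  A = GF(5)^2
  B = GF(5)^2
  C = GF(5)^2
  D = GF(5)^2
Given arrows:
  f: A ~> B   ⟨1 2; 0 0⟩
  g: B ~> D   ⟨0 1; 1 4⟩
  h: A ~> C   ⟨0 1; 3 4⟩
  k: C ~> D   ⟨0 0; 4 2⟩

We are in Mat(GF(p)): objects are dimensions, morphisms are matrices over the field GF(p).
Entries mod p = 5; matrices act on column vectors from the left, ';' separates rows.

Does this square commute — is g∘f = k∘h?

Answer: COMMUTES

Derivation:
1) trace f;g:
  e0=(1,0) f~>(1,0) g~>(0,1)
  e1=(0,1) f~>(2,0) g~>(0,2)
  result₁ = ⟨0 0; 1 2⟩
2) trace h;k:
  e0=(1,0) h~>(0,3) k~>(0,1)
  e1=(0,1) h~>(1,4) k~>(0,2)
  result₂ = ⟨0 0; 1 2⟩
Equal? equal; square commutes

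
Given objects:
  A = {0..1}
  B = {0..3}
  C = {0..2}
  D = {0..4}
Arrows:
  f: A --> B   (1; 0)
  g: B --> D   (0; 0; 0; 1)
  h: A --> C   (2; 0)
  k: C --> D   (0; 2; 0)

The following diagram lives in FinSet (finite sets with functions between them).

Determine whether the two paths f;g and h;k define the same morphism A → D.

Answer: COMMUTES

Work:
Along f;g (path 1):
  0 f-->1 g-->0
  1 f-->0 g-->0
  result₁ = (0; 0)
Along h;k (path 2):
  0 h-->2 k-->0
  1 h-->0 k-->0
  result₂ = (0; 0)
Equal? same morphism ✓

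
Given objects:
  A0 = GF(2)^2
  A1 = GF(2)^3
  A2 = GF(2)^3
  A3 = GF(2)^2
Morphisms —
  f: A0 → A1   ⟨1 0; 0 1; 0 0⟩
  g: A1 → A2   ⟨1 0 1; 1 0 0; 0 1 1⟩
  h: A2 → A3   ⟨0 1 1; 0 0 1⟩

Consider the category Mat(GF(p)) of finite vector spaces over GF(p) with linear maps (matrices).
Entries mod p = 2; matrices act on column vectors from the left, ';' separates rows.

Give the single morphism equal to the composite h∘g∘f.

  e0=(1,0) f→(1,0,0) g→(1,1,0) h→(1,0)
  e1=(0,1) f→(0,1,0) g→(0,0,1) h→(1,1)
composite: ⟨1 1; 0 1⟩

Answer: ⟨1 1; 0 1⟩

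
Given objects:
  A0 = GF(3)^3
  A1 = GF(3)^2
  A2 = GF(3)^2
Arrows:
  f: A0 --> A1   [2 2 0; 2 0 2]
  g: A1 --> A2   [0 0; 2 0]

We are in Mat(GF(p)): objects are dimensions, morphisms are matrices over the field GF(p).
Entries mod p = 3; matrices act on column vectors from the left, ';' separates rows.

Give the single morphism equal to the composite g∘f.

  e0=(1,0,0) f-->(2,2) g-->(0,1)
  e1=(0,1,0) f-->(2,0) g-->(0,1)
  e2=(0,0,1) f-->(0,2) g-->(0,0)
result: [0 0 0; 1 1 0]

Answer: [0 0 0; 1 1 0]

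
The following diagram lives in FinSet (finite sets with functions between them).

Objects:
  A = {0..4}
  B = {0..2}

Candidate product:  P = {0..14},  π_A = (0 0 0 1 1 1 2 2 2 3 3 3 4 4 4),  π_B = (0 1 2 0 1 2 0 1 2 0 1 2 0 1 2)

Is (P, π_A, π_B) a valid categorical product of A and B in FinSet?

Answer: VALID PRODUCT

Derivation:
|A|·|B| = 5·3 = 15;  |P| = 15
Check the pairing map k ↦ (π_A(k), π_B(k)):
  0 -> (0,0)
  1 -> (0,1)
  2 -> (0,2)
  3 -> (1,0)
  4 -> (1,1)
  5 -> (1,2)
  6 -> (2,0)
  7 -> (2,1)
  8 -> (2,2)
  9 -> (3,0)
  10 -> (3,1)
  11 -> (3,2)
  12 -> (4,0)
  13 -> (4,1)
  14 -> (4,2)
distinct pairs in image: 15 / 15 needed
  → bijection onto A×B; projections well-typed.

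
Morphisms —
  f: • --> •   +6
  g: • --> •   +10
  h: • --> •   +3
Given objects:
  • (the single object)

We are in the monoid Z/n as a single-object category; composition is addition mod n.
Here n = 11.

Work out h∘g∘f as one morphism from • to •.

  0 +6≡6 +10≡5 +3≡8  (mod 11)
⟦path⟧: +8

Answer: +8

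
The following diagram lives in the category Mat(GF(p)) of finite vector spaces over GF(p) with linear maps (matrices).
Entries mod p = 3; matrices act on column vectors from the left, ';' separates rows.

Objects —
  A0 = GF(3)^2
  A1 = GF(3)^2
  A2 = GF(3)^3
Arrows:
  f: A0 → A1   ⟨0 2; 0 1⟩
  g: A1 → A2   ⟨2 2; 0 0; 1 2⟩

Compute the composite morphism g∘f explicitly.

  e0=[1,0] f→[0,0] g→[0,0,0]
  e1=[0,1] f→[2,1] g→[0,0,1]
⟦path⟧: ⟨0 0; 0 0; 0 1⟩

Answer: ⟨0 0; 0 0; 0 1⟩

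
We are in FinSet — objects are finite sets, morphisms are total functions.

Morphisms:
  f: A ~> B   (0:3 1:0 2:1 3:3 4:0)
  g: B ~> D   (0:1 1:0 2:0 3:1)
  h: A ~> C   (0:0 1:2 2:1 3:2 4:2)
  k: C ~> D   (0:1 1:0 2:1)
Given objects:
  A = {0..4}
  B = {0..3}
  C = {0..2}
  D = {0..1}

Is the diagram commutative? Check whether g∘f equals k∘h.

Answer: COMMUTES

Derivation:
Path 1 = f;g:
  0 f~>3 g~>1
  1 f~>0 g~>1
  2 f~>1 g~>0
  3 f~>3 g~>1
  4 f~>0 g~>1
  result₁ = (0:1 1:1 2:0 3:1 4:1)
Path 2 = h;k:
  0 h~>0 k~>1
  1 h~>2 k~>1
  2 h~>1 k~>0
  3 h~>2 k~>1
  4 h~>2 k~>1
  result₂ = (0:1 1:1 2:0 3:1 4:1)
Equal? same morphism ✓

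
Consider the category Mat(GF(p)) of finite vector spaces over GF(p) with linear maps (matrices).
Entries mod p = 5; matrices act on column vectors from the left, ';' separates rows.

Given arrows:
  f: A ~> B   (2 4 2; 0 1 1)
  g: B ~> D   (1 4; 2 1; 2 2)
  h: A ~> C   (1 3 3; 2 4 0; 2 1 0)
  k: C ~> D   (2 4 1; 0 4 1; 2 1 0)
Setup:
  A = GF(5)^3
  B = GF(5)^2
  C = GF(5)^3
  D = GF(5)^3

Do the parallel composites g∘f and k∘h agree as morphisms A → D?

Answer: DOES NOT COMMUTE

Trace:
1) trace f;g:
  e0=(1,0,0) f~>(2,0) g~>(2,4,4)
  e1=(0,1,0) f~>(4,1) g~>(3,4,0)
  e2=(0,0,1) f~>(2,1) g~>(1,0,1)
  composite₁ = (2 3 1; 4 4 0; 4 0 1)
2) trace h;k:
  e0=(1,0,0) h~>(1,2,2) k~>(2,0,4)
  e1=(0,1,0) h~>(3,4,1) k~>(3,2,0)
  e2=(0,0,1) h~>(3,0,0) k~>(1,0,1)
  composite₂ = (2 3 1; 0 2 0; 4 0 1)
Equal? distinct morphisms ✗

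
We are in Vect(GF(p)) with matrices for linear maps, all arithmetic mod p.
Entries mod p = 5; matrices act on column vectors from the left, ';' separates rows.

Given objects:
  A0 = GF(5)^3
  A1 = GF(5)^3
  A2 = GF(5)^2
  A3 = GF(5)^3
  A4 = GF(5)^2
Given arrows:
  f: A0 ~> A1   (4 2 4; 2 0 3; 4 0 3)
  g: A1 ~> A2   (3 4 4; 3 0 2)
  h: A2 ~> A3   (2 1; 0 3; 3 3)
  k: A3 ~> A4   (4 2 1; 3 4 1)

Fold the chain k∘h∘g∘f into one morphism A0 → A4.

Answer: (1 4 0; 4 2 3)

Derivation:
  e0=⟨1,0,0⟩ f~>⟨4,2,4⟩ g~>⟨1,0⟩ h~>⟨2,0,3⟩ k~>⟨1,4⟩
  e1=⟨0,1,0⟩ f~>⟨2,0,0⟩ g~>⟨1,1⟩ h~>⟨3,3,1⟩ k~>⟨4,2⟩
  e2=⟨0,0,1⟩ f~>⟨4,3,3⟩ g~>⟨1,3⟩ h~>⟨0,4,2⟩ k~>⟨0,3⟩
⟦path⟧: (1 4 0; 4 2 3)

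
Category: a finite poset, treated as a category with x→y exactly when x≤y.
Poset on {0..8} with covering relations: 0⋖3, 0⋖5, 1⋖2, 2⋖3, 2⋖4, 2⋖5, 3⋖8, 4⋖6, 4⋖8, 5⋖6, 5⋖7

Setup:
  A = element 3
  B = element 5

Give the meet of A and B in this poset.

Answer: NO MEET EXISTS

Work:
Common predecessors of 3,5: {0,1,2}
  maximal lower bounds 0 and 2 are incomparable: neither 0⊑2 nor 2⊑0
→ no greatest lower bound exists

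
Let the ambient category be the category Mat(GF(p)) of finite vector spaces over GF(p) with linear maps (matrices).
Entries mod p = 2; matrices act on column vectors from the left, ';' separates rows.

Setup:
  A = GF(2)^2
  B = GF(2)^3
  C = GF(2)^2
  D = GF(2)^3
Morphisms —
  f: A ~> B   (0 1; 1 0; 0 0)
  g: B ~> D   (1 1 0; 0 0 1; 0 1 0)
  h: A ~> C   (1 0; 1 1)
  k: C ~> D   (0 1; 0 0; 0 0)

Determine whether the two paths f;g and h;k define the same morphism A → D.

Answer: DOES NOT COMMUTE

Work:
1) trace f;g:
  e0=[1,0] f~>[0,1,0] g~>[1,0,1]
  e1=[0,1] f~>[1,0,0] g~>[1,0,0]
  result₁ = (1 1; 0 0; 1 0)
2) trace h;k:
  e0=[1,0] h~>[1,1] k~>[1,0,0]
  e1=[0,1] h~>[0,1] k~>[1,0,0]
  result₂ = (1 1; 0 0; 0 0)
Equal? differ; not commutative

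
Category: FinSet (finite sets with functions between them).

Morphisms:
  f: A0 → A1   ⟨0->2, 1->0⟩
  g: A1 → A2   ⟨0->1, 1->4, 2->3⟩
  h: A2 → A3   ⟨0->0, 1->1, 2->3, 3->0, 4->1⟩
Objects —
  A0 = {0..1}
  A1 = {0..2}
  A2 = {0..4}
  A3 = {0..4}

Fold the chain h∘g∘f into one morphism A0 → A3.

  0 f→2 g→3 h→0
  1 f→0 g→1 h→1
composite: ⟨0->0, 1->1⟩

Answer: ⟨0->0, 1->1⟩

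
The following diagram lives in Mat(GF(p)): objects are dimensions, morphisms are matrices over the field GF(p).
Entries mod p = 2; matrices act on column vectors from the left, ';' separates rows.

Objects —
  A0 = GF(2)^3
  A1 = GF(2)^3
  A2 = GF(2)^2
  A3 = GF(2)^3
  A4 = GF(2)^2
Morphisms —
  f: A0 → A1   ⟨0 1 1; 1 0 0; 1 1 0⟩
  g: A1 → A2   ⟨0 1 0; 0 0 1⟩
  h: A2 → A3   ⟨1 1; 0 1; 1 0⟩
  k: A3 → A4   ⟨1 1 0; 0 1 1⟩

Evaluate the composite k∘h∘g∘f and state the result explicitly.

Answer: ⟨1 0 0; 0 1 0⟩

Work:
  e0=[1,0,0] f→[0,1,1] g→[1,1] h→[0,1,1] k→[1,0]
  e1=[0,1,0] f→[1,0,1] g→[0,1] h→[1,1,0] k→[0,1]
  e2=[0,0,1] f→[1,0,0] g→[0,0] h→[0,0,0] k→[0,0]
⟦path⟧: ⟨1 0 0; 0 1 0⟩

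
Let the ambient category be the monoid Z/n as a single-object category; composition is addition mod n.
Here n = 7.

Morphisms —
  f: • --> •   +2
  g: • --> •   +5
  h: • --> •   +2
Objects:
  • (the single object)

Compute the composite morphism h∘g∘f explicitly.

Answer: +2

Trace:
  0 +2≡2 +5≡0 +2≡2  (mod 7)
result: +2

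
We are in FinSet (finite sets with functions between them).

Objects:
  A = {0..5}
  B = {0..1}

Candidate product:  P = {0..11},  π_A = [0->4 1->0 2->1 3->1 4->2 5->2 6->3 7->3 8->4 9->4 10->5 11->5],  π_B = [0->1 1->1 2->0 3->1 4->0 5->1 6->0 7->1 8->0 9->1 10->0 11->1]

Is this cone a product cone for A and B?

|A|·|B| = 6·2 = 12;  |P| = 12
Check the pairing map k ↦ (π_A(k), π_B(k)):
  0 -> (4,1)
  1 -> (0,1)
  2 -> (1,0)
  3 -> (1,1)
  4 -> (2,0)
  5 -> (2,1)
  6 -> (3,0)
  7 -> (3,1)
  8 -> (4,0)
  9 -> (4,1)  ✗ repeats pair of k=0
  10 -> (5,0)
  11 -> (5,1)
distinct pairs in image: 11 / 12 needed
  → (4,1) hit at k=0 and k=9

Answer: NOT A VALID PRODUCT — duplicate pair at indices 9,0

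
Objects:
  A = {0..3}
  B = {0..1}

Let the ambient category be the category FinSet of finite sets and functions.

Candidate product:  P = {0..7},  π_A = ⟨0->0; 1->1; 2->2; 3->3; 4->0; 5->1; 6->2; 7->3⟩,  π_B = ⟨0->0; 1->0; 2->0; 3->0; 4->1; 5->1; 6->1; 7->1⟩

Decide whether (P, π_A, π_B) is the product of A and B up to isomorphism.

|A|·|B| = 4·2 = 8;  |P| = 8
Check the pairing map k ↦ (π_A(k), π_B(k)):
  0 -> (0,0)
  1 -> (1,0)
  2 -> (2,0)
  3 -> (3,0)
  4 -> (0,1)
  5 -> (1,1)
  6 -> (2,1)
  7 -> (3,1)
distinct pairs in image: 8 / 8 needed
  → bijection onto A×B; projections well-typed.

Answer: VALID PRODUCT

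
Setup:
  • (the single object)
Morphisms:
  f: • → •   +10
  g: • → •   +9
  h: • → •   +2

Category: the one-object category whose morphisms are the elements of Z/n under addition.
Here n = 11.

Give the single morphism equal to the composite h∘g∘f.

Answer: +10

Derivation:
  0 +10≡10 +9≡8 +2≡10  (mod 11)
composite: +10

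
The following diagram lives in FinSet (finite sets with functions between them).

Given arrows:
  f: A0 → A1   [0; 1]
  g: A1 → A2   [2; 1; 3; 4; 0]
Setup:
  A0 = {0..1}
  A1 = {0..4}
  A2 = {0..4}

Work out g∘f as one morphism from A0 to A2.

  0 f→0 g→2
  1 f→1 g→1
⟦path⟧: [2; 1]

Answer: [2; 1]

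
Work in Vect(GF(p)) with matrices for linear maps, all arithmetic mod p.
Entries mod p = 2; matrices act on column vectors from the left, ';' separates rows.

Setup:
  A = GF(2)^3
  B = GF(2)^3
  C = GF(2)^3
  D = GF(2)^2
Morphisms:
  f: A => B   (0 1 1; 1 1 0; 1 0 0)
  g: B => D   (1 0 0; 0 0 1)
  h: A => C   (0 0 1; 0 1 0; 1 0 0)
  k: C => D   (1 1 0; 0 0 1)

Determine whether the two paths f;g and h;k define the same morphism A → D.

Answer: COMMUTES

Work:
Path 1 = f;g:
  e0=(1,0,0) f=>(0,1,1) g=>(0,1)
  e1=(0,1,0) f=>(1,1,0) g=>(1,0)
  e2=(0,0,1) f=>(1,0,0) g=>(1,0)
  ⟦path⟧₁ = (0 1 1; 1 0 0)
Path 2 = h;k:
  e0=(1,0,0) h=>(0,0,1) k=>(0,1)
  e1=(0,1,0) h=>(0,1,0) k=>(1,0)
  e2=(0,0,1) h=>(1,0,0) k=>(1,0)
  ⟦path⟧₂ = (0 1 1; 1 0 0)
Equal? equal; square commutes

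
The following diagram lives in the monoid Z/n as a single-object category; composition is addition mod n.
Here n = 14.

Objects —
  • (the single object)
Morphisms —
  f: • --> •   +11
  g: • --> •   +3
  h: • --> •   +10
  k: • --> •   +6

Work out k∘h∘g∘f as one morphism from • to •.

Answer: +2

Trace:
  0 +11≡11 +3≡0 +10≡10 +6≡2  (mod 14)
composite: +2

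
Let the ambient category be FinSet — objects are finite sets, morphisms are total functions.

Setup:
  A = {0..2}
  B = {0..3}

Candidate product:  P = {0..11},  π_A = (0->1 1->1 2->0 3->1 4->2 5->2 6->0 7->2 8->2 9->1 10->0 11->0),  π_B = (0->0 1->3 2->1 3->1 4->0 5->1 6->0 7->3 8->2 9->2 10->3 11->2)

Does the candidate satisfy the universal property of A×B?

Answer: VALID PRODUCT

Work:
|A|·|B| = 3·4 = 12;  |P| = 12
Check the pairing map k ↦ (π_A(k), π_B(k)):
  0 -> (1,0)
  1 -> (1,3)
  2 -> (0,1)
  3 -> (1,1)
  4 -> (2,0)
  5 -> (2,1)
  6 -> (0,0)
  7 -> (2,3)
  8 -> (2,2)
  9 -> (1,2)
  10 -> (0,3)
  11 -> (0,2)
distinct pairs in image: 12 / 12 needed
  → bijection onto A×B; projections well-typed.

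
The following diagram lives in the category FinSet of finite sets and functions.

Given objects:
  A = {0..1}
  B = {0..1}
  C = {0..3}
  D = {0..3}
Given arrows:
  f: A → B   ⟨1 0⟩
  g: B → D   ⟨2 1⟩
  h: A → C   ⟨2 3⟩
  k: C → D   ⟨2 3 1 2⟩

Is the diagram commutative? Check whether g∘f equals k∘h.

Answer: COMMUTES

Trace:
1) trace f;g:
  0 f→1 g→1
  1 f→0 g→2
  result₁ = ⟨1 2⟩
2) trace h;k:
  0 h→2 k→1
  1 h→3 k→2
  result₂ = ⟨1 2⟩
Equal? equal; square commutes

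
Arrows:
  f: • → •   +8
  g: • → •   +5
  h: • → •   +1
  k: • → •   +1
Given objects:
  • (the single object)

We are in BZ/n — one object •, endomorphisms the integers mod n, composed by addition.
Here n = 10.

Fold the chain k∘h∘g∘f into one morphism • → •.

  0 +8≡8 +5≡3 +1≡4 +1≡5  (mod 10)
composite: +5

Answer: +5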